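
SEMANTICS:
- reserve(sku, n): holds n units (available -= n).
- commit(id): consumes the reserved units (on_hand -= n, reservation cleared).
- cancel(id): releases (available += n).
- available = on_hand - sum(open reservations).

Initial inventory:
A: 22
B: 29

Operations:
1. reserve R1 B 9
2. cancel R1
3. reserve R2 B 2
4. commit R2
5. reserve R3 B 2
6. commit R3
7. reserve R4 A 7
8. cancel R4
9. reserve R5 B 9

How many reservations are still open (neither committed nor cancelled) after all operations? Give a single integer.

Step 1: reserve R1 B 9 -> on_hand[A=22 B=29] avail[A=22 B=20] open={R1}
Step 2: cancel R1 -> on_hand[A=22 B=29] avail[A=22 B=29] open={}
Step 3: reserve R2 B 2 -> on_hand[A=22 B=29] avail[A=22 B=27] open={R2}
Step 4: commit R2 -> on_hand[A=22 B=27] avail[A=22 B=27] open={}
Step 5: reserve R3 B 2 -> on_hand[A=22 B=27] avail[A=22 B=25] open={R3}
Step 6: commit R3 -> on_hand[A=22 B=25] avail[A=22 B=25] open={}
Step 7: reserve R4 A 7 -> on_hand[A=22 B=25] avail[A=15 B=25] open={R4}
Step 8: cancel R4 -> on_hand[A=22 B=25] avail[A=22 B=25] open={}
Step 9: reserve R5 B 9 -> on_hand[A=22 B=25] avail[A=22 B=16] open={R5}
Open reservations: ['R5'] -> 1

Answer: 1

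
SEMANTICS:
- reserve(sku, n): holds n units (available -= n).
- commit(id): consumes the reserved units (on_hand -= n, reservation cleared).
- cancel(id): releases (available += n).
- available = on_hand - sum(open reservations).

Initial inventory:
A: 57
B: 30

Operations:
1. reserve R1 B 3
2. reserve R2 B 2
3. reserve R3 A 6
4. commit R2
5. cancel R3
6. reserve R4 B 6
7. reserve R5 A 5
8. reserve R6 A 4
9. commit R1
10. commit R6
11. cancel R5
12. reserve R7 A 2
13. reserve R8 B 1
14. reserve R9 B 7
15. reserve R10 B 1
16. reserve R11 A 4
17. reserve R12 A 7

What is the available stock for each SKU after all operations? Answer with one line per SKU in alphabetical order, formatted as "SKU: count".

Answer: A: 40
B: 10

Derivation:
Step 1: reserve R1 B 3 -> on_hand[A=57 B=30] avail[A=57 B=27] open={R1}
Step 2: reserve R2 B 2 -> on_hand[A=57 B=30] avail[A=57 B=25] open={R1,R2}
Step 3: reserve R3 A 6 -> on_hand[A=57 B=30] avail[A=51 B=25] open={R1,R2,R3}
Step 4: commit R2 -> on_hand[A=57 B=28] avail[A=51 B=25] open={R1,R3}
Step 5: cancel R3 -> on_hand[A=57 B=28] avail[A=57 B=25] open={R1}
Step 6: reserve R4 B 6 -> on_hand[A=57 B=28] avail[A=57 B=19] open={R1,R4}
Step 7: reserve R5 A 5 -> on_hand[A=57 B=28] avail[A=52 B=19] open={R1,R4,R5}
Step 8: reserve R6 A 4 -> on_hand[A=57 B=28] avail[A=48 B=19] open={R1,R4,R5,R6}
Step 9: commit R1 -> on_hand[A=57 B=25] avail[A=48 B=19] open={R4,R5,R6}
Step 10: commit R6 -> on_hand[A=53 B=25] avail[A=48 B=19] open={R4,R5}
Step 11: cancel R5 -> on_hand[A=53 B=25] avail[A=53 B=19] open={R4}
Step 12: reserve R7 A 2 -> on_hand[A=53 B=25] avail[A=51 B=19] open={R4,R7}
Step 13: reserve R8 B 1 -> on_hand[A=53 B=25] avail[A=51 B=18] open={R4,R7,R8}
Step 14: reserve R9 B 7 -> on_hand[A=53 B=25] avail[A=51 B=11] open={R4,R7,R8,R9}
Step 15: reserve R10 B 1 -> on_hand[A=53 B=25] avail[A=51 B=10] open={R10,R4,R7,R8,R9}
Step 16: reserve R11 A 4 -> on_hand[A=53 B=25] avail[A=47 B=10] open={R10,R11,R4,R7,R8,R9}
Step 17: reserve R12 A 7 -> on_hand[A=53 B=25] avail[A=40 B=10] open={R10,R11,R12,R4,R7,R8,R9}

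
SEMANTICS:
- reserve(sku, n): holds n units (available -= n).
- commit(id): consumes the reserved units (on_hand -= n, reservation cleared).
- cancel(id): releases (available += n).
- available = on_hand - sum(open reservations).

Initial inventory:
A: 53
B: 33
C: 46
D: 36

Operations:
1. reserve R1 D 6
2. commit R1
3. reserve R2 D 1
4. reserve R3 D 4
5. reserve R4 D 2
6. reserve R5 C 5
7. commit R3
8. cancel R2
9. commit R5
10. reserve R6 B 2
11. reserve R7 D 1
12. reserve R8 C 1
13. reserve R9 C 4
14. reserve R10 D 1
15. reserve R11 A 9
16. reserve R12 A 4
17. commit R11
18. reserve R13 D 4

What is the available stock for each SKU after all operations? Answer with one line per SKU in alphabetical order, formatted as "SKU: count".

Step 1: reserve R1 D 6 -> on_hand[A=53 B=33 C=46 D=36] avail[A=53 B=33 C=46 D=30] open={R1}
Step 2: commit R1 -> on_hand[A=53 B=33 C=46 D=30] avail[A=53 B=33 C=46 D=30] open={}
Step 3: reserve R2 D 1 -> on_hand[A=53 B=33 C=46 D=30] avail[A=53 B=33 C=46 D=29] open={R2}
Step 4: reserve R3 D 4 -> on_hand[A=53 B=33 C=46 D=30] avail[A=53 B=33 C=46 D=25] open={R2,R3}
Step 5: reserve R4 D 2 -> on_hand[A=53 B=33 C=46 D=30] avail[A=53 B=33 C=46 D=23] open={R2,R3,R4}
Step 6: reserve R5 C 5 -> on_hand[A=53 B=33 C=46 D=30] avail[A=53 B=33 C=41 D=23] open={R2,R3,R4,R5}
Step 7: commit R3 -> on_hand[A=53 B=33 C=46 D=26] avail[A=53 B=33 C=41 D=23] open={R2,R4,R5}
Step 8: cancel R2 -> on_hand[A=53 B=33 C=46 D=26] avail[A=53 B=33 C=41 D=24] open={R4,R5}
Step 9: commit R5 -> on_hand[A=53 B=33 C=41 D=26] avail[A=53 B=33 C=41 D=24] open={R4}
Step 10: reserve R6 B 2 -> on_hand[A=53 B=33 C=41 D=26] avail[A=53 B=31 C=41 D=24] open={R4,R6}
Step 11: reserve R7 D 1 -> on_hand[A=53 B=33 C=41 D=26] avail[A=53 B=31 C=41 D=23] open={R4,R6,R7}
Step 12: reserve R8 C 1 -> on_hand[A=53 B=33 C=41 D=26] avail[A=53 B=31 C=40 D=23] open={R4,R6,R7,R8}
Step 13: reserve R9 C 4 -> on_hand[A=53 B=33 C=41 D=26] avail[A=53 B=31 C=36 D=23] open={R4,R6,R7,R8,R9}
Step 14: reserve R10 D 1 -> on_hand[A=53 B=33 C=41 D=26] avail[A=53 B=31 C=36 D=22] open={R10,R4,R6,R7,R8,R9}
Step 15: reserve R11 A 9 -> on_hand[A=53 B=33 C=41 D=26] avail[A=44 B=31 C=36 D=22] open={R10,R11,R4,R6,R7,R8,R9}
Step 16: reserve R12 A 4 -> on_hand[A=53 B=33 C=41 D=26] avail[A=40 B=31 C=36 D=22] open={R10,R11,R12,R4,R6,R7,R8,R9}
Step 17: commit R11 -> on_hand[A=44 B=33 C=41 D=26] avail[A=40 B=31 C=36 D=22] open={R10,R12,R4,R6,R7,R8,R9}
Step 18: reserve R13 D 4 -> on_hand[A=44 B=33 C=41 D=26] avail[A=40 B=31 C=36 D=18] open={R10,R12,R13,R4,R6,R7,R8,R9}

Answer: A: 40
B: 31
C: 36
D: 18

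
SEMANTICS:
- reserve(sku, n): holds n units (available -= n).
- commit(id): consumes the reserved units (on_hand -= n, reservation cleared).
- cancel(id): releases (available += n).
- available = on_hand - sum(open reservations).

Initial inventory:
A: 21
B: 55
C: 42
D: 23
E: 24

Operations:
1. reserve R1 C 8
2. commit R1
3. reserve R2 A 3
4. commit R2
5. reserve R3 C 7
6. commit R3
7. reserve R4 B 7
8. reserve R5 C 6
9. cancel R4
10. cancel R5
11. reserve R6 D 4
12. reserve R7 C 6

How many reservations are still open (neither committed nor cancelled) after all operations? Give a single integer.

Answer: 2

Derivation:
Step 1: reserve R1 C 8 -> on_hand[A=21 B=55 C=42 D=23 E=24] avail[A=21 B=55 C=34 D=23 E=24] open={R1}
Step 2: commit R1 -> on_hand[A=21 B=55 C=34 D=23 E=24] avail[A=21 B=55 C=34 D=23 E=24] open={}
Step 3: reserve R2 A 3 -> on_hand[A=21 B=55 C=34 D=23 E=24] avail[A=18 B=55 C=34 D=23 E=24] open={R2}
Step 4: commit R2 -> on_hand[A=18 B=55 C=34 D=23 E=24] avail[A=18 B=55 C=34 D=23 E=24] open={}
Step 5: reserve R3 C 7 -> on_hand[A=18 B=55 C=34 D=23 E=24] avail[A=18 B=55 C=27 D=23 E=24] open={R3}
Step 6: commit R3 -> on_hand[A=18 B=55 C=27 D=23 E=24] avail[A=18 B=55 C=27 D=23 E=24] open={}
Step 7: reserve R4 B 7 -> on_hand[A=18 B=55 C=27 D=23 E=24] avail[A=18 B=48 C=27 D=23 E=24] open={R4}
Step 8: reserve R5 C 6 -> on_hand[A=18 B=55 C=27 D=23 E=24] avail[A=18 B=48 C=21 D=23 E=24] open={R4,R5}
Step 9: cancel R4 -> on_hand[A=18 B=55 C=27 D=23 E=24] avail[A=18 B=55 C=21 D=23 E=24] open={R5}
Step 10: cancel R5 -> on_hand[A=18 B=55 C=27 D=23 E=24] avail[A=18 B=55 C=27 D=23 E=24] open={}
Step 11: reserve R6 D 4 -> on_hand[A=18 B=55 C=27 D=23 E=24] avail[A=18 B=55 C=27 D=19 E=24] open={R6}
Step 12: reserve R7 C 6 -> on_hand[A=18 B=55 C=27 D=23 E=24] avail[A=18 B=55 C=21 D=19 E=24] open={R6,R7}
Open reservations: ['R6', 'R7'] -> 2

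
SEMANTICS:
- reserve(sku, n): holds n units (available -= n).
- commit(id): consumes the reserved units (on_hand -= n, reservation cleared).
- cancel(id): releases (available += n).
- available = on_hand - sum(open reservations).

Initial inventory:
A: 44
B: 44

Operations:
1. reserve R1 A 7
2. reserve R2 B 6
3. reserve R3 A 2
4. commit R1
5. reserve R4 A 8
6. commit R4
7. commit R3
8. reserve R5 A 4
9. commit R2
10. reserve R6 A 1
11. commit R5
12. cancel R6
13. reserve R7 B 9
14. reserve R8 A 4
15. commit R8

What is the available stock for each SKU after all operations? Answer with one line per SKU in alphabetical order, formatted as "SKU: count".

Answer: A: 19
B: 29

Derivation:
Step 1: reserve R1 A 7 -> on_hand[A=44 B=44] avail[A=37 B=44] open={R1}
Step 2: reserve R2 B 6 -> on_hand[A=44 B=44] avail[A=37 B=38] open={R1,R2}
Step 3: reserve R3 A 2 -> on_hand[A=44 B=44] avail[A=35 B=38] open={R1,R2,R3}
Step 4: commit R1 -> on_hand[A=37 B=44] avail[A=35 B=38] open={R2,R3}
Step 5: reserve R4 A 8 -> on_hand[A=37 B=44] avail[A=27 B=38] open={R2,R3,R4}
Step 6: commit R4 -> on_hand[A=29 B=44] avail[A=27 B=38] open={R2,R3}
Step 7: commit R3 -> on_hand[A=27 B=44] avail[A=27 B=38] open={R2}
Step 8: reserve R5 A 4 -> on_hand[A=27 B=44] avail[A=23 B=38] open={R2,R5}
Step 9: commit R2 -> on_hand[A=27 B=38] avail[A=23 B=38] open={R5}
Step 10: reserve R6 A 1 -> on_hand[A=27 B=38] avail[A=22 B=38] open={R5,R6}
Step 11: commit R5 -> on_hand[A=23 B=38] avail[A=22 B=38] open={R6}
Step 12: cancel R6 -> on_hand[A=23 B=38] avail[A=23 B=38] open={}
Step 13: reserve R7 B 9 -> on_hand[A=23 B=38] avail[A=23 B=29] open={R7}
Step 14: reserve R8 A 4 -> on_hand[A=23 B=38] avail[A=19 B=29] open={R7,R8}
Step 15: commit R8 -> on_hand[A=19 B=38] avail[A=19 B=29] open={R7}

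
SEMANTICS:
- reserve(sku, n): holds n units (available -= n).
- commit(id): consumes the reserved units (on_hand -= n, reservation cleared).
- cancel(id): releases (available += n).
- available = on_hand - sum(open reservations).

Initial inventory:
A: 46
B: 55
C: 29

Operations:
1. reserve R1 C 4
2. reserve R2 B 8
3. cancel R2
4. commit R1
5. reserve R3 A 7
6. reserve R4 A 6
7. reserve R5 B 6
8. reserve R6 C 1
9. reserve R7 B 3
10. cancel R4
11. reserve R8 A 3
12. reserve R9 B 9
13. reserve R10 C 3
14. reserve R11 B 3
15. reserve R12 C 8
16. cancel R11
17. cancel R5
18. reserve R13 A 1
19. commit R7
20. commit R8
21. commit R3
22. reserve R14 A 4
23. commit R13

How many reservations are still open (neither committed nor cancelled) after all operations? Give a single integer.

Step 1: reserve R1 C 4 -> on_hand[A=46 B=55 C=29] avail[A=46 B=55 C=25] open={R1}
Step 2: reserve R2 B 8 -> on_hand[A=46 B=55 C=29] avail[A=46 B=47 C=25] open={R1,R2}
Step 3: cancel R2 -> on_hand[A=46 B=55 C=29] avail[A=46 B=55 C=25] open={R1}
Step 4: commit R1 -> on_hand[A=46 B=55 C=25] avail[A=46 B=55 C=25] open={}
Step 5: reserve R3 A 7 -> on_hand[A=46 B=55 C=25] avail[A=39 B=55 C=25] open={R3}
Step 6: reserve R4 A 6 -> on_hand[A=46 B=55 C=25] avail[A=33 B=55 C=25] open={R3,R4}
Step 7: reserve R5 B 6 -> on_hand[A=46 B=55 C=25] avail[A=33 B=49 C=25] open={R3,R4,R5}
Step 8: reserve R6 C 1 -> on_hand[A=46 B=55 C=25] avail[A=33 B=49 C=24] open={R3,R4,R5,R6}
Step 9: reserve R7 B 3 -> on_hand[A=46 B=55 C=25] avail[A=33 B=46 C=24] open={R3,R4,R5,R6,R7}
Step 10: cancel R4 -> on_hand[A=46 B=55 C=25] avail[A=39 B=46 C=24] open={R3,R5,R6,R7}
Step 11: reserve R8 A 3 -> on_hand[A=46 B=55 C=25] avail[A=36 B=46 C=24] open={R3,R5,R6,R7,R8}
Step 12: reserve R9 B 9 -> on_hand[A=46 B=55 C=25] avail[A=36 B=37 C=24] open={R3,R5,R6,R7,R8,R9}
Step 13: reserve R10 C 3 -> on_hand[A=46 B=55 C=25] avail[A=36 B=37 C=21] open={R10,R3,R5,R6,R7,R8,R9}
Step 14: reserve R11 B 3 -> on_hand[A=46 B=55 C=25] avail[A=36 B=34 C=21] open={R10,R11,R3,R5,R6,R7,R8,R9}
Step 15: reserve R12 C 8 -> on_hand[A=46 B=55 C=25] avail[A=36 B=34 C=13] open={R10,R11,R12,R3,R5,R6,R7,R8,R9}
Step 16: cancel R11 -> on_hand[A=46 B=55 C=25] avail[A=36 B=37 C=13] open={R10,R12,R3,R5,R6,R7,R8,R9}
Step 17: cancel R5 -> on_hand[A=46 B=55 C=25] avail[A=36 B=43 C=13] open={R10,R12,R3,R6,R7,R8,R9}
Step 18: reserve R13 A 1 -> on_hand[A=46 B=55 C=25] avail[A=35 B=43 C=13] open={R10,R12,R13,R3,R6,R7,R8,R9}
Step 19: commit R7 -> on_hand[A=46 B=52 C=25] avail[A=35 B=43 C=13] open={R10,R12,R13,R3,R6,R8,R9}
Step 20: commit R8 -> on_hand[A=43 B=52 C=25] avail[A=35 B=43 C=13] open={R10,R12,R13,R3,R6,R9}
Step 21: commit R3 -> on_hand[A=36 B=52 C=25] avail[A=35 B=43 C=13] open={R10,R12,R13,R6,R9}
Step 22: reserve R14 A 4 -> on_hand[A=36 B=52 C=25] avail[A=31 B=43 C=13] open={R10,R12,R13,R14,R6,R9}
Step 23: commit R13 -> on_hand[A=35 B=52 C=25] avail[A=31 B=43 C=13] open={R10,R12,R14,R6,R9}
Open reservations: ['R10', 'R12', 'R14', 'R6', 'R9'] -> 5

Answer: 5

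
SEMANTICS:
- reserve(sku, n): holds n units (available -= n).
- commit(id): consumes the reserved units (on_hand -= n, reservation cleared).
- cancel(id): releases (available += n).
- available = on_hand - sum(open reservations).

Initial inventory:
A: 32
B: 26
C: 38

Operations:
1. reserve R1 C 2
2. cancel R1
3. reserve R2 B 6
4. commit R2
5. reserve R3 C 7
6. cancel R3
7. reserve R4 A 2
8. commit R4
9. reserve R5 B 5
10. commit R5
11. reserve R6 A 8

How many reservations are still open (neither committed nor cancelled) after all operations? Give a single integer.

Answer: 1

Derivation:
Step 1: reserve R1 C 2 -> on_hand[A=32 B=26 C=38] avail[A=32 B=26 C=36] open={R1}
Step 2: cancel R1 -> on_hand[A=32 B=26 C=38] avail[A=32 B=26 C=38] open={}
Step 3: reserve R2 B 6 -> on_hand[A=32 B=26 C=38] avail[A=32 B=20 C=38] open={R2}
Step 4: commit R2 -> on_hand[A=32 B=20 C=38] avail[A=32 B=20 C=38] open={}
Step 5: reserve R3 C 7 -> on_hand[A=32 B=20 C=38] avail[A=32 B=20 C=31] open={R3}
Step 6: cancel R3 -> on_hand[A=32 B=20 C=38] avail[A=32 B=20 C=38] open={}
Step 7: reserve R4 A 2 -> on_hand[A=32 B=20 C=38] avail[A=30 B=20 C=38] open={R4}
Step 8: commit R4 -> on_hand[A=30 B=20 C=38] avail[A=30 B=20 C=38] open={}
Step 9: reserve R5 B 5 -> on_hand[A=30 B=20 C=38] avail[A=30 B=15 C=38] open={R5}
Step 10: commit R5 -> on_hand[A=30 B=15 C=38] avail[A=30 B=15 C=38] open={}
Step 11: reserve R6 A 8 -> on_hand[A=30 B=15 C=38] avail[A=22 B=15 C=38] open={R6}
Open reservations: ['R6'] -> 1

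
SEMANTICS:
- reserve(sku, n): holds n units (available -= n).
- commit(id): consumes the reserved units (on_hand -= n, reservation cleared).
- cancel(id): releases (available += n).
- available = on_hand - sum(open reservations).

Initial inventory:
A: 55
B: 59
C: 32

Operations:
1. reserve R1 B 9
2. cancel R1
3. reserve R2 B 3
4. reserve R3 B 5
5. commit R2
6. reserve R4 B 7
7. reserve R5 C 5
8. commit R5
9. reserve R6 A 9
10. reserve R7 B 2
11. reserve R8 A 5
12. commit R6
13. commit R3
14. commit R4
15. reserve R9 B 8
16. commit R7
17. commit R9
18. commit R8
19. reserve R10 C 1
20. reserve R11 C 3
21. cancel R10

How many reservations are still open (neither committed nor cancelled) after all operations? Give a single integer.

Step 1: reserve R1 B 9 -> on_hand[A=55 B=59 C=32] avail[A=55 B=50 C=32] open={R1}
Step 2: cancel R1 -> on_hand[A=55 B=59 C=32] avail[A=55 B=59 C=32] open={}
Step 3: reserve R2 B 3 -> on_hand[A=55 B=59 C=32] avail[A=55 B=56 C=32] open={R2}
Step 4: reserve R3 B 5 -> on_hand[A=55 B=59 C=32] avail[A=55 B=51 C=32] open={R2,R3}
Step 5: commit R2 -> on_hand[A=55 B=56 C=32] avail[A=55 B=51 C=32] open={R3}
Step 6: reserve R4 B 7 -> on_hand[A=55 B=56 C=32] avail[A=55 B=44 C=32] open={R3,R4}
Step 7: reserve R5 C 5 -> on_hand[A=55 B=56 C=32] avail[A=55 B=44 C=27] open={R3,R4,R5}
Step 8: commit R5 -> on_hand[A=55 B=56 C=27] avail[A=55 B=44 C=27] open={R3,R4}
Step 9: reserve R6 A 9 -> on_hand[A=55 B=56 C=27] avail[A=46 B=44 C=27] open={R3,R4,R6}
Step 10: reserve R7 B 2 -> on_hand[A=55 B=56 C=27] avail[A=46 B=42 C=27] open={R3,R4,R6,R7}
Step 11: reserve R8 A 5 -> on_hand[A=55 B=56 C=27] avail[A=41 B=42 C=27] open={R3,R4,R6,R7,R8}
Step 12: commit R6 -> on_hand[A=46 B=56 C=27] avail[A=41 B=42 C=27] open={R3,R4,R7,R8}
Step 13: commit R3 -> on_hand[A=46 B=51 C=27] avail[A=41 B=42 C=27] open={R4,R7,R8}
Step 14: commit R4 -> on_hand[A=46 B=44 C=27] avail[A=41 B=42 C=27] open={R7,R8}
Step 15: reserve R9 B 8 -> on_hand[A=46 B=44 C=27] avail[A=41 B=34 C=27] open={R7,R8,R9}
Step 16: commit R7 -> on_hand[A=46 B=42 C=27] avail[A=41 B=34 C=27] open={R8,R9}
Step 17: commit R9 -> on_hand[A=46 B=34 C=27] avail[A=41 B=34 C=27] open={R8}
Step 18: commit R8 -> on_hand[A=41 B=34 C=27] avail[A=41 B=34 C=27] open={}
Step 19: reserve R10 C 1 -> on_hand[A=41 B=34 C=27] avail[A=41 B=34 C=26] open={R10}
Step 20: reserve R11 C 3 -> on_hand[A=41 B=34 C=27] avail[A=41 B=34 C=23] open={R10,R11}
Step 21: cancel R10 -> on_hand[A=41 B=34 C=27] avail[A=41 B=34 C=24] open={R11}
Open reservations: ['R11'] -> 1

Answer: 1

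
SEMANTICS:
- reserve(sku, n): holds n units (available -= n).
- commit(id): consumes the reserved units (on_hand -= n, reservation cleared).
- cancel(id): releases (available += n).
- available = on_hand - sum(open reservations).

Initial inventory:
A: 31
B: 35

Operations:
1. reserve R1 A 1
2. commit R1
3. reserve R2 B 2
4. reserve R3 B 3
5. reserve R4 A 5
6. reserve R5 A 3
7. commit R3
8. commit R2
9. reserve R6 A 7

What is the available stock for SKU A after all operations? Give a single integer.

Answer: 15

Derivation:
Step 1: reserve R1 A 1 -> on_hand[A=31 B=35] avail[A=30 B=35] open={R1}
Step 2: commit R1 -> on_hand[A=30 B=35] avail[A=30 B=35] open={}
Step 3: reserve R2 B 2 -> on_hand[A=30 B=35] avail[A=30 B=33] open={R2}
Step 4: reserve R3 B 3 -> on_hand[A=30 B=35] avail[A=30 B=30] open={R2,R3}
Step 5: reserve R4 A 5 -> on_hand[A=30 B=35] avail[A=25 B=30] open={R2,R3,R4}
Step 6: reserve R5 A 3 -> on_hand[A=30 B=35] avail[A=22 B=30] open={R2,R3,R4,R5}
Step 7: commit R3 -> on_hand[A=30 B=32] avail[A=22 B=30] open={R2,R4,R5}
Step 8: commit R2 -> on_hand[A=30 B=30] avail[A=22 B=30] open={R4,R5}
Step 9: reserve R6 A 7 -> on_hand[A=30 B=30] avail[A=15 B=30] open={R4,R5,R6}
Final available[A] = 15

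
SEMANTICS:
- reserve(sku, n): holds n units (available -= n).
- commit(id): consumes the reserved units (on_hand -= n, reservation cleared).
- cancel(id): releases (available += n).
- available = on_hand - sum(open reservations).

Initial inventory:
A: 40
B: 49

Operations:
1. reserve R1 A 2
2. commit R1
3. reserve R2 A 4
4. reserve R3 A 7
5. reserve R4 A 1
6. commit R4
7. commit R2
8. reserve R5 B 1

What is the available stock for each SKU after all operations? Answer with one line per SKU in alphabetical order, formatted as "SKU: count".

Answer: A: 26
B: 48

Derivation:
Step 1: reserve R1 A 2 -> on_hand[A=40 B=49] avail[A=38 B=49] open={R1}
Step 2: commit R1 -> on_hand[A=38 B=49] avail[A=38 B=49] open={}
Step 3: reserve R2 A 4 -> on_hand[A=38 B=49] avail[A=34 B=49] open={R2}
Step 4: reserve R3 A 7 -> on_hand[A=38 B=49] avail[A=27 B=49] open={R2,R3}
Step 5: reserve R4 A 1 -> on_hand[A=38 B=49] avail[A=26 B=49] open={R2,R3,R4}
Step 6: commit R4 -> on_hand[A=37 B=49] avail[A=26 B=49] open={R2,R3}
Step 7: commit R2 -> on_hand[A=33 B=49] avail[A=26 B=49] open={R3}
Step 8: reserve R5 B 1 -> on_hand[A=33 B=49] avail[A=26 B=48] open={R3,R5}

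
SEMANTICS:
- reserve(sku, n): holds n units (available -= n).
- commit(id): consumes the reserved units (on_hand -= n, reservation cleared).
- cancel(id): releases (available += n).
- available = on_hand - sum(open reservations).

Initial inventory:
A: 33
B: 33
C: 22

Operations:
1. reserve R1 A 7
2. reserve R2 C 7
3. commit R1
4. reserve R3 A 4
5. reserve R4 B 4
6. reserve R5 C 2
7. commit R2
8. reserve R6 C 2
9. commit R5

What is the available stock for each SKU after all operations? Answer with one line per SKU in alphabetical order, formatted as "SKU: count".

Answer: A: 22
B: 29
C: 11

Derivation:
Step 1: reserve R1 A 7 -> on_hand[A=33 B=33 C=22] avail[A=26 B=33 C=22] open={R1}
Step 2: reserve R2 C 7 -> on_hand[A=33 B=33 C=22] avail[A=26 B=33 C=15] open={R1,R2}
Step 3: commit R1 -> on_hand[A=26 B=33 C=22] avail[A=26 B=33 C=15] open={R2}
Step 4: reserve R3 A 4 -> on_hand[A=26 B=33 C=22] avail[A=22 B=33 C=15] open={R2,R3}
Step 5: reserve R4 B 4 -> on_hand[A=26 B=33 C=22] avail[A=22 B=29 C=15] open={R2,R3,R4}
Step 6: reserve R5 C 2 -> on_hand[A=26 B=33 C=22] avail[A=22 B=29 C=13] open={R2,R3,R4,R5}
Step 7: commit R2 -> on_hand[A=26 B=33 C=15] avail[A=22 B=29 C=13] open={R3,R4,R5}
Step 8: reserve R6 C 2 -> on_hand[A=26 B=33 C=15] avail[A=22 B=29 C=11] open={R3,R4,R5,R6}
Step 9: commit R5 -> on_hand[A=26 B=33 C=13] avail[A=22 B=29 C=11] open={R3,R4,R6}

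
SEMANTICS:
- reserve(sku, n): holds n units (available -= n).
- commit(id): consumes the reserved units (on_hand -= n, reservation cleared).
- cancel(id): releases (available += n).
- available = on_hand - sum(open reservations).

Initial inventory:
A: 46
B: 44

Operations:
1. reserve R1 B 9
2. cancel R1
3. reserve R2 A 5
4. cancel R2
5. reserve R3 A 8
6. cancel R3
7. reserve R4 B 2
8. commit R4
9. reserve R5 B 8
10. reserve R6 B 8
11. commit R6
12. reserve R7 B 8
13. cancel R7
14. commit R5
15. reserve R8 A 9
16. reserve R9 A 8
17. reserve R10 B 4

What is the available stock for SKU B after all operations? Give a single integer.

Step 1: reserve R1 B 9 -> on_hand[A=46 B=44] avail[A=46 B=35] open={R1}
Step 2: cancel R1 -> on_hand[A=46 B=44] avail[A=46 B=44] open={}
Step 3: reserve R2 A 5 -> on_hand[A=46 B=44] avail[A=41 B=44] open={R2}
Step 4: cancel R2 -> on_hand[A=46 B=44] avail[A=46 B=44] open={}
Step 5: reserve R3 A 8 -> on_hand[A=46 B=44] avail[A=38 B=44] open={R3}
Step 6: cancel R3 -> on_hand[A=46 B=44] avail[A=46 B=44] open={}
Step 7: reserve R4 B 2 -> on_hand[A=46 B=44] avail[A=46 B=42] open={R4}
Step 8: commit R4 -> on_hand[A=46 B=42] avail[A=46 B=42] open={}
Step 9: reserve R5 B 8 -> on_hand[A=46 B=42] avail[A=46 B=34] open={R5}
Step 10: reserve R6 B 8 -> on_hand[A=46 B=42] avail[A=46 B=26] open={R5,R6}
Step 11: commit R6 -> on_hand[A=46 B=34] avail[A=46 B=26] open={R5}
Step 12: reserve R7 B 8 -> on_hand[A=46 B=34] avail[A=46 B=18] open={R5,R7}
Step 13: cancel R7 -> on_hand[A=46 B=34] avail[A=46 B=26] open={R5}
Step 14: commit R5 -> on_hand[A=46 B=26] avail[A=46 B=26] open={}
Step 15: reserve R8 A 9 -> on_hand[A=46 B=26] avail[A=37 B=26] open={R8}
Step 16: reserve R9 A 8 -> on_hand[A=46 B=26] avail[A=29 B=26] open={R8,R9}
Step 17: reserve R10 B 4 -> on_hand[A=46 B=26] avail[A=29 B=22] open={R10,R8,R9}
Final available[B] = 22

Answer: 22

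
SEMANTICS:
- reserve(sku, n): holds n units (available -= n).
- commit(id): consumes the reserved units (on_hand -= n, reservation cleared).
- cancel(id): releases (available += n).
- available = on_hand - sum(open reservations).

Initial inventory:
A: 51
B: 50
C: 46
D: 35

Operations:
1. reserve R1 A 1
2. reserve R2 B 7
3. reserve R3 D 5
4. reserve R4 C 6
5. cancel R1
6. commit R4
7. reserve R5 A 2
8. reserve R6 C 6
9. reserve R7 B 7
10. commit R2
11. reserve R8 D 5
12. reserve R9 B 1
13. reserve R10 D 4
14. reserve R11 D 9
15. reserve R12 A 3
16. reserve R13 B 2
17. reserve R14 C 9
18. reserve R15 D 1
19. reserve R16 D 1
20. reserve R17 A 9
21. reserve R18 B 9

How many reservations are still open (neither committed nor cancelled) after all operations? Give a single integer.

Answer: 15

Derivation:
Step 1: reserve R1 A 1 -> on_hand[A=51 B=50 C=46 D=35] avail[A=50 B=50 C=46 D=35] open={R1}
Step 2: reserve R2 B 7 -> on_hand[A=51 B=50 C=46 D=35] avail[A=50 B=43 C=46 D=35] open={R1,R2}
Step 3: reserve R3 D 5 -> on_hand[A=51 B=50 C=46 D=35] avail[A=50 B=43 C=46 D=30] open={R1,R2,R3}
Step 4: reserve R4 C 6 -> on_hand[A=51 B=50 C=46 D=35] avail[A=50 B=43 C=40 D=30] open={R1,R2,R3,R4}
Step 5: cancel R1 -> on_hand[A=51 B=50 C=46 D=35] avail[A=51 B=43 C=40 D=30] open={R2,R3,R4}
Step 6: commit R4 -> on_hand[A=51 B=50 C=40 D=35] avail[A=51 B=43 C=40 D=30] open={R2,R3}
Step 7: reserve R5 A 2 -> on_hand[A=51 B=50 C=40 D=35] avail[A=49 B=43 C=40 D=30] open={R2,R3,R5}
Step 8: reserve R6 C 6 -> on_hand[A=51 B=50 C=40 D=35] avail[A=49 B=43 C=34 D=30] open={R2,R3,R5,R6}
Step 9: reserve R7 B 7 -> on_hand[A=51 B=50 C=40 D=35] avail[A=49 B=36 C=34 D=30] open={R2,R3,R5,R6,R7}
Step 10: commit R2 -> on_hand[A=51 B=43 C=40 D=35] avail[A=49 B=36 C=34 D=30] open={R3,R5,R6,R7}
Step 11: reserve R8 D 5 -> on_hand[A=51 B=43 C=40 D=35] avail[A=49 B=36 C=34 D=25] open={R3,R5,R6,R7,R8}
Step 12: reserve R9 B 1 -> on_hand[A=51 B=43 C=40 D=35] avail[A=49 B=35 C=34 D=25] open={R3,R5,R6,R7,R8,R9}
Step 13: reserve R10 D 4 -> on_hand[A=51 B=43 C=40 D=35] avail[A=49 B=35 C=34 D=21] open={R10,R3,R5,R6,R7,R8,R9}
Step 14: reserve R11 D 9 -> on_hand[A=51 B=43 C=40 D=35] avail[A=49 B=35 C=34 D=12] open={R10,R11,R3,R5,R6,R7,R8,R9}
Step 15: reserve R12 A 3 -> on_hand[A=51 B=43 C=40 D=35] avail[A=46 B=35 C=34 D=12] open={R10,R11,R12,R3,R5,R6,R7,R8,R9}
Step 16: reserve R13 B 2 -> on_hand[A=51 B=43 C=40 D=35] avail[A=46 B=33 C=34 D=12] open={R10,R11,R12,R13,R3,R5,R6,R7,R8,R9}
Step 17: reserve R14 C 9 -> on_hand[A=51 B=43 C=40 D=35] avail[A=46 B=33 C=25 D=12] open={R10,R11,R12,R13,R14,R3,R5,R6,R7,R8,R9}
Step 18: reserve R15 D 1 -> on_hand[A=51 B=43 C=40 D=35] avail[A=46 B=33 C=25 D=11] open={R10,R11,R12,R13,R14,R15,R3,R5,R6,R7,R8,R9}
Step 19: reserve R16 D 1 -> on_hand[A=51 B=43 C=40 D=35] avail[A=46 B=33 C=25 D=10] open={R10,R11,R12,R13,R14,R15,R16,R3,R5,R6,R7,R8,R9}
Step 20: reserve R17 A 9 -> on_hand[A=51 B=43 C=40 D=35] avail[A=37 B=33 C=25 D=10] open={R10,R11,R12,R13,R14,R15,R16,R17,R3,R5,R6,R7,R8,R9}
Step 21: reserve R18 B 9 -> on_hand[A=51 B=43 C=40 D=35] avail[A=37 B=24 C=25 D=10] open={R10,R11,R12,R13,R14,R15,R16,R17,R18,R3,R5,R6,R7,R8,R9}
Open reservations: ['R10', 'R11', 'R12', 'R13', 'R14', 'R15', 'R16', 'R17', 'R18', 'R3', 'R5', 'R6', 'R7', 'R8', 'R9'] -> 15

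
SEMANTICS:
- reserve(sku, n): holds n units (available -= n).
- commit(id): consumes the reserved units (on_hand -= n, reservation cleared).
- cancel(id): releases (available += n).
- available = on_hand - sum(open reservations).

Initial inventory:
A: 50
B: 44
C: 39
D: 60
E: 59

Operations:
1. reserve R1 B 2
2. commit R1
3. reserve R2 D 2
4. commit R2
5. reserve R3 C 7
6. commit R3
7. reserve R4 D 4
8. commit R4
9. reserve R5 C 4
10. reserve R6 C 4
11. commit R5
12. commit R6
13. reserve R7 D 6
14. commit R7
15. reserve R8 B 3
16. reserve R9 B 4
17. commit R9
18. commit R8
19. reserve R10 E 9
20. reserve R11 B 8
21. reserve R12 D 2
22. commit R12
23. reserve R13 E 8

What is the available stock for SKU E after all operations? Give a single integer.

Step 1: reserve R1 B 2 -> on_hand[A=50 B=44 C=39 D=60 E=59] avail[A=50 B=42 C=39 D=60 E=59] open={R1}
Step 2: commit R1 -> on_hand[A=50 B=42 C=39 D=60 E=59] avail[A=50 B=42 C=39 D=60 E=59] open={}
Step 3: reserve R2 D 2 -> on_hand[A=50 B=42 C=39 D=60 E=59] avail[A=50 B=42 C=39 D=58 E=59] open={R2}
Step 4: commit R2 -> on_hand[A=50 B=42 C=39 D=58 E=59] avail[A=50 B=42 C=39 D=58 E=59] open={}
Step 5: reserve R3 C 7 -> on_hand[A=50 B=42 C=39 D=58 E=59] avail[A=50 B=42 C=32 D=58 E=59] open={R3}
Step 6: commit R3 -> on_hand[A=50 B=42 C=32 D=58 E=59] avail[A=50 B=42 C=32 D=58 E=59] open={}
Step 7: reserve R4 D 4 -> on_hand[A=50 B=42 C=32 D=58 E=59] avail[A=50 B=42 C=32 D=54 E=59] open={R4}
Step 8: commit R4 -> on_hand[A=50 B=42 C=32 D=54 E=59] avail[A=50 B=42 C=32 D=54 E=59] open={}
Step 9: reserve R5 C 4 -> on_hand[A=50 B=42 C=32 D=54 E=59] avail[A=50 B=42 C=28 D=54 E=59] open={R5}
Step 10: reserve R6 C 4 -> on_hand[A=50 B=42 C=32 D=54 E=59] avail[A=50 B=42 C=24 D=54 E=59] open={R5,R6}
Step 11: commit R5 -> on_hand[A=50 B=42 C=28 D=54 E=59] avail[A=50 B=42 C=24 D=54 E=59] open={R6}
Step 12: commit R6 -> on_hand[A=50 B=42 C=24 D=54 E=59] avail[A=50 B=42 C=24 D=54 E=59] open={}
Step 13: reserve R7 D 6 -> on_hand[A=50 B=42 C=24 D=54 E=59] avail[A=50 B=42 C=24 D=48 E=59] open={R7}
Step 14: commit R7 -> on_hand[A=50 B=42 C=24 D=48 E=59] avail[A=50 B=42 C=24 D=48 E=59] open={}
Step 15: reserve R8 B 3 -> on_hand[A=50 B=42 C=24 D=48 E=59] avail[A=50 B=39 C=24 D=48 E=59] open={R8}
Step 16: reserve R9 B 4 -> on_hand[A=50 B=42 C=24 D=48 E=59] avail[A=50 B=35 C=24 D=48 E=59] open={R8,R9}
Step 17: commit R9 -> on_hand[A=50 B=38 C=24 D=48 E=59] avail[A=50 B=35 C=24 D=48 E=59] open={R8}
Step 18: commit R8 -> on_hand[A=50 B=35 C=24 D=48 E=59] avail[A=50 B=35 C=24 D=48 E=59] open={}
Step 19: reserve R10 E 9 -> on_hand[A=50 B=35 C=24 D=48 E=59] avail[A=50 B=35 C=24 D=48 E=50] open={R10}
Step 20: reserve R11 B 8 -> on_hand[A=50 B=35 C=24 D=48 E=59] avail[A=50 B=27 C=24 D=48 E=50] open={R10,R11}
Step 21: reserve R12 D 2 -> on_hand[A=50 B=35 C=24 D=48 E=59] avail[A=50 B=27 C=24 D=46 E=50] open={R10,R11,R12}
Step 22: commit R12 -> on_hand[A=50 B=35 C=24 D=46 E=59] avail[A=50 B=27 C=24 D=46 E=50] open={R10,R11}
Step 23: reserve R13 E 8 -> on_hand[A=50 B=35 C=24 D=46 E=59] avail[A=50 B=27 C=24 D=46 E=42] open={R10,R11,R13}
Final available[E] = 42

Answer: 42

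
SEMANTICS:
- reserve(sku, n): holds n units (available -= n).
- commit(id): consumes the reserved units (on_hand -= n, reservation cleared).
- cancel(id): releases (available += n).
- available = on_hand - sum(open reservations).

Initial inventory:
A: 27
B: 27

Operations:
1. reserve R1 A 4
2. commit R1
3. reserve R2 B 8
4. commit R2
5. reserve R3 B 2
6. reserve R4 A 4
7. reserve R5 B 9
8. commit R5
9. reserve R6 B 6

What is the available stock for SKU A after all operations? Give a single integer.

Step 1: reserve R1 A 4 -> on_hand[A=27 B=27] avail[A=23 B=27] open={R1}
Step 2: commit R1 -> on_hand[A=23 B=27] avail[A=23 B=27] open={}
Step 3: reserve R2 B 8 -> on_hand[A=23 B=27] avail[A=23 B=19] open={R2}
Step 4: commit R2 -> on_hand[A=23 B=19] avail[A=23 B=19] open={}
Step 5: reserve R3 B 2 -> on_hand[A=23 B=19] avail[A=23 B=17] open={R3}
Step 6: reserve R4 A 4 -> on_hand[A=23 B=19] avail[A=19 B=17] open={R3,R4}
Step 7: reserve R5 B 9 -> on_hand[A=23 B=19] avail[A=19 B=8] open={R3,R4,R5}
Step 8: commit R5 -> on_hand[A=23 B=10] avail[A=19 B=8] open={R3,R4}
Step 9: reserve R6 B 6 -> on_hand[A=23 B=10] avail[A=19 B=2] open={R3,R4,R6}
Final available[A] = 19

Answer: 19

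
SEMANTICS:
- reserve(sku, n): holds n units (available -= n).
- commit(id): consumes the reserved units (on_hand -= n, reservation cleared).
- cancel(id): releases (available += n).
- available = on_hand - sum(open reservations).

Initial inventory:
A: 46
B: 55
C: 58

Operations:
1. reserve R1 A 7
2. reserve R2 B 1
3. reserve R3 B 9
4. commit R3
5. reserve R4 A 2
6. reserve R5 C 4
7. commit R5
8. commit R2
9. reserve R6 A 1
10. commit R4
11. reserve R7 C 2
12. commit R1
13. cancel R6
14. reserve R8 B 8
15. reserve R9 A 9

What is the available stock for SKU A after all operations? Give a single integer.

Answer: 28

Derivation:
Step 1: reserve R1 A 7 -> on_hand[A=46 B=55 C=58] avail[A=39 B=55 C=58] open={R1}
Step 2: reserve R2 B 1 -> on_hand[A=46 B=55 C=58] avail[A=39 B=54 C=58] open={R1,R2}
Step 3: reserve R3 B 9 -> on_hand[A=46 B=55 C=58] avail[A=39 B=45 C=58] open={R1,R2,R3}
Step 4: commit R3 -> on_hand[A=46 B=46 C=58] avail[A=39 B=45 C=58] open={R1,R2}
Step 5: reserve R4 A 2 -> on_hand[A=46 B=46 C=58] avail[A=37 B=45 C=58] open={R1,R2,R4}
Step 6: reserve R5 C 4 -> on_hand[A=46 B=46 C=58] avail[A=37 B=45 C=54] open={R1,R2,R4,R5}
Step 7: commit R5 -> on_hand[A=46 B=46 C=54] avail[A=37 B=45 C=54] open={R1,R2,R4}
Step 8: commit R2 -> on_hand[A=46 B=45 C=54] avail[A=37 B=45 C=54] open={R1,R4}
Step 9: reserve R6 A 1 -> on_hand[A=46 B=45 C=54] avail[A=36 B=45 C=54] open={R1,R4,R6}
Step 10: commit R4 -> on_hand[A=44 B=45 C=54] avail[A=36 B=45 C=54] open={R1,R6}
Step 11: reserve R7 C 2 -> on_hand[A=44 B=45 C=54] avail[A=36 B=45 C=52] open={R1,R6,R7}
Step 12: commit R1 -> on_hand[A=37 B=45 C=54] avail[A=36 B=45 C=52] open={R6,R7}
Step 13: cancel R6 -> on_hand[A=37 B=45 C=54] avail[A=37 B=45 C=52] open={R7}
Step 14: reserve R8 B 8 -> on_hand[A=37 B=45 C=54] avail[A=37 B=37 C=52] open={R7,R8}
Step 15: reserve R9 A 9 -> on_hand[A=37 B=45 C=54] avail[A=28 B=37 C=52] open={R7,R8,R9}
Final available[A] = 28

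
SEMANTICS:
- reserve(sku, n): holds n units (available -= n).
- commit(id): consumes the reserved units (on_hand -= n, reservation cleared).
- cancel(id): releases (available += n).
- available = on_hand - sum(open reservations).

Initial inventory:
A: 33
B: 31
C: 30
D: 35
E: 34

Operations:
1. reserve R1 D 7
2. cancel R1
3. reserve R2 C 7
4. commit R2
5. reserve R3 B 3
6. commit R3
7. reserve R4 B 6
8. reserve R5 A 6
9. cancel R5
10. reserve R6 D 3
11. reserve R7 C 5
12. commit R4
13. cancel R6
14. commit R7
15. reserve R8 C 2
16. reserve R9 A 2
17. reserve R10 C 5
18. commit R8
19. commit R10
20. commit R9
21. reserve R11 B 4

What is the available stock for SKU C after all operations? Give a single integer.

Answer: 11

Derivation:
Step 1: reserve R1 D 7 -> on_hand[A=33 B=31 C=30 D=35 E=34] avail[A=33 B=31 C=30 D=28 E=34] open={R1}
Step 2: cancel R1 -> on_hand[A=33 B=31 C=30 D=35 E=34] avail[A=33 B=31 C=30 D=35 E=34] open={}
Step 3: reserve R2 C 7 -> on_hand[A=33 B=31 C=30 D=35 E=34] avail[A=33 B=31 C=23 D=35 E=34] open={R2}
Step 4: commit R2 -> on_hand[A=33 B=31 C=23 D=35 E=34] avail[A=33 B=31 C=23 D=35 E=34] open={}
Step 5: reserve R3 B 3 -> on_hand[A=33 B=31 C=23 D=35 E=34] avail[A=33 B=28 C=23 D=35 E=34] open={R3}
Step 6: commit R3 -> on_hand[A=33 B=28 C=23 D=35 E=34] avail[A=33 B=28 C=23 D=35 E=34] open={}
Step 7: reserve R4 B 6 -> on_hand[A=33 B=28 C=23 D=35 E=34] avail[A=33 B=22 C=23 D=35 E=34] open={R4}
Step 8: reserve R5 A 6 -> on_hand[A=33 B=28 C=23 D=35 E=34] avail[A=27 B=22 C=23 D=35 E=34] open={R4,R5}
Step 9: cancel R5 -> on_hand[A=33 B=28 C=23 D=35 E=34] avail[A=33 B=22 C=23 D=35 E=34] open={R4}
Step 10: reserve R6 D 3 -> on_hand[A=33 B=28 C=23 D=35 E=34] avail[A=33 B=22 C=23 D=32 E=34] open={R4,R6}
Step 11: reserve R7 C 5 -> on_hand[A=33 B=28 C=23 D=35 E=34] avail[A=33 B=22 C=18 D=32 E=34] open={R4,R6,R7}
Step 12: commit R4 -> on_hand[A=33 B=22 C=23 D=35 E=34] avail[A=33 B=22 C=18 D=32 E=34] open={R6,R7}
Step 13: cancel R6 -> on_hand[A=33 B=22 C=23 D=35 E=34] avail[A=33 B=22 C=18 D=35 E=34] open={R7}
Step 14: commit R7 -> on_hand[A=33 B=22 C=18 D=35 E=34] avail[A=33 B=22 C=18 D=35 E=34] open={}
Step 15: reserve R8 C 2 -> on_hand[A=33 B=22 C=18 D=35 E=34] avail[A=33 B=22 C=16 D=35 E=34] open={R8}
Step 16: reserve R9 A 2 -> on_hand[A=33 B=22 C=18 D=35 E=34] avail[A=31 B=22 C=16 D=35 E=34] open={R8,R9}
Step 17: reserve R10 C 5 -> on_hand[A=33 B=22 C=18 D=35 E=34] avail[A=31 B=22 C=11 D=35 E=34] open={R10,R8,R9}
Step 18: commit R8 -> on_hand[A=33 B=22 C=16 D=35 E=34] avail[A=31 B=22 C=11 D=35 E=34] open={R10,R9}
Step 19: commit R10 -> on_hand[A=33 B=22 C=11 D=35 E=34] avail[A=31 B=22 C=11 D=35 E=34] open={R9}
Step 20: commit R9 -> on_hand[A=31 B=22 C=11 D=35 E=34] avail[A=31 B=22 C=11 D=35 E=34] open={}
Step 21: reserve R11 B 4 -> on_hand[A=31 B=22 C=11 D=35 E=34] avail[A=31 B=18 C=11 D=35 E=34] open={R11}
Final available[C] = 11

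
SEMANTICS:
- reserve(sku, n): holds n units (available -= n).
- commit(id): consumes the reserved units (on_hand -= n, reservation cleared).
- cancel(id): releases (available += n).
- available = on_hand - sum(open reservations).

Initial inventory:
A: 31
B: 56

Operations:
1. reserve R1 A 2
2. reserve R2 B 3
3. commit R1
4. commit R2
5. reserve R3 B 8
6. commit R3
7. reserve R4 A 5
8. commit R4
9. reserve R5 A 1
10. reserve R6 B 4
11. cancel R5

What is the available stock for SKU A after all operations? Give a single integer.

Step 1: reserve R1 A 2 -> on_hand[A=31 B=56] avail[A=29 B=56] open={R1}
Step 2: reserve R2 B 3 -> on_hand[A=31 B=56] avail[A=29 B=53] open={R1,R2}
Step 3: commit R1 -> on_hand[A=29 B=56] avail[A=29 B=53] open={R2}
Step 4: commit R2 -> on_hand[A=29 B=53] avail[A=29 B=53] open={}
Step 5: reserve R3 B 8 -> on_hand[A=29 B=53] avail[A=29 B=45] open={R3}
Step 6: commit R3 -> on_hand[A=29 B=45] avail[A=29 B=45] open={}
Step 7: reserve R4 A 5 -> on_hand[A=29 B=45] avail[A=24 B=45] open={R4}
Step 8: commit R4 -> on_hand[A=24 B=45] avail[A=24 B=45] open={}
Step 9: reserve R5 A 1 -> on_hand[A=24 B=45] avail[A=23 B=45] open={R5}
Step 10: reserve R6 B 4 -> on_hand[A=24 B=45] avail[A=23 B=41] open={R5,R6}
Step 11: cancel R5 -> on_hand[A=24 B=45] avail[A=24 B=41] open={R6}
Final available[A] = 24

Answer: 24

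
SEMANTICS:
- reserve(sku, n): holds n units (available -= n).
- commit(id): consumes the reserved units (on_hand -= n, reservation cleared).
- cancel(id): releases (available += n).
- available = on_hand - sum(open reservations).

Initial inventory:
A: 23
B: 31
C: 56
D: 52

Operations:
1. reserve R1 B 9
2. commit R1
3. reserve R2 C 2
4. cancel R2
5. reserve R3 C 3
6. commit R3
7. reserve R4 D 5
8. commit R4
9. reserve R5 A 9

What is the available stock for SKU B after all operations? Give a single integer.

Answer: 22

Derivation:
Step 1: reserve R1 B 9 -> on_hand[A=23 B=31 C=56 D=52] avail[A=23 B=22 C=56 D=52] open={R1}
Step 2: commit R1 -> on_hand[A=23 B=22 C=56 D=52] avail[A=23 B=22 C=56 D=52] open={}
Step 3: reserve R2 C 2 -> on_hand[A=23 B=22 C=56 D=52] avail[A=23 B=22 C=54 D=52] open={R2}
Step 4: cancel R2 -> on_hand[A=23 B=22 C=56 D=52] avail[A=23 B=22 C=56 D=52] open={}
Step 5: reserve R3 C 3 -> on_hand[A=23 B=22 C=56 D=52] avail[A=23 B=22 C=53 D=52] open={R3}
Step 6: commit R3 -> on_hand[A=23 B=22 C=53 D=52] avail[A=23 B=22 C=53 D=52] open={}
Step 7: reserve R4 D 5 -> on_hand[A=23 B=22 C=53 D=52] avail[A=23 B=22 C=53 D=47] open={R4}
Step 8: commit R4 -> on_hand[A=23 B=22 C=53 D=47] avail[A=23 B=22 C=53 D=47] open={}
Step 9: reserve R5 A 9 -> on_hand[A=23 B=22 C=53 D=47] avail[A=14 B=22 C=53 D=47] open={R5}
Final available[B] = 22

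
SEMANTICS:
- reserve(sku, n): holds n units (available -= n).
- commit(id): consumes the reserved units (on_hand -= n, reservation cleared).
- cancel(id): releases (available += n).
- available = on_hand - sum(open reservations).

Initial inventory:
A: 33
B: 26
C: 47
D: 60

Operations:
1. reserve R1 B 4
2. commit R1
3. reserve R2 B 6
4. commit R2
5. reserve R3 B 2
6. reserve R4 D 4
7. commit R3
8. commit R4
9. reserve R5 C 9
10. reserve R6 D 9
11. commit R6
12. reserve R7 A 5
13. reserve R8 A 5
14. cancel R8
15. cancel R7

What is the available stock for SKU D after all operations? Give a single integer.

Answer: 47

Derivation:
Step 1: reserve R1 B 4 -> on_hand[A=33 B=26 C=47 D=60] avail[A=33 B=22 C=47 D=60] open={R1}
Step 2: commit R1 -> on_hand[A=33 B=22 C=47 D=60] avail[A=33 B=22 C=47 D=60] open={}
Step 3: reserve R2 B 6 -> on_hand[A=33 B=22 C=47 D=60] avail[A=33 B=16 C=47 D=60] open={R2}
Step 4: commit R2 -> on_hand[A=33 B=16 C=47 D=60] avail[A=33 B=16 C=47 D=60] open={}
Step 5: reserve R3 B 2 -> on_hand[A=33 B=16 C=47 D=60] avail[A=33 B=14 C=47 D=60] open={R3}
Step 6: reserve R4 D 4 -> on_hand[A=33 B=16 C=47 D=60] avail[A=33 B=14 C=47 D=56] open={R3,R4}
Step 7: commit R3 -> on_hand[A=33 B=14 C=47 D=60] avail[A=33 B=14 C=47 D=56] open={R4}
Step 8: commit R4 -> on_hand[A=33 B=14 C=47 D=56] avail[A=33 B=14 C=47 D=56] open={}
Step 9: reserve R5 C 9 -> on_hand[A=33 B=14 C=47 D=56] avail[A=33 B=14 C=38 D=56] open={R5}
Step 10: reserve R6 D 9 -> on_hand[A=33 B=14 C=47 D=56] avail[A=33 B=14 C=38 D=47] open={R5,R6}
Step 11: commit R6 -> on_hand[A=33 B=14 C=47 D=47] avail[A=33 B=14 C=38 D=47] open={R5}
Step 12: reserve R7 A 5 -> on_hand[A=33 B=14 C=47 D=47] avail[A=28 B=14 C=38 D=47] open={R5,R7}
Step 13: reserve R8 A 5 -> on_hand[A=33 B=14 C=47 D=47] avail[A=23 B=14 C=38 D=47] open={R5,R7,R8}
Step 14: cancel R8 -> on_hand[A=33 B=14 C=47 D=47] avail[A=28 B=14 C=38 D=47] open={R5,R7}
Step 15: cancel R7 -> on_hand[A=33 B=14 C=47 D=47] avail[A=33 B=14 C=38 D=47] open={R5}
Final available[D] = 47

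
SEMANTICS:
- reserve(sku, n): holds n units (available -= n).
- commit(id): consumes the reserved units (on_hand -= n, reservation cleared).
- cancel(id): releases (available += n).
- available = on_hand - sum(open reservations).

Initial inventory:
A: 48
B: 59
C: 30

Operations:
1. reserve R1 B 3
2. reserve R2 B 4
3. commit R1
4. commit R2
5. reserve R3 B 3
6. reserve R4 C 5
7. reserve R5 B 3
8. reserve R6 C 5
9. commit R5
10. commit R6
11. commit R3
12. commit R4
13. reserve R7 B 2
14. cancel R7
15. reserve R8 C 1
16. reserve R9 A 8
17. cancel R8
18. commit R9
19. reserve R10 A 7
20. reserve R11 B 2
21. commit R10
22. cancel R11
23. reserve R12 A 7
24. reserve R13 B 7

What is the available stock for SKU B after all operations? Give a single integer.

Answer: 39

Derivation:
Step 1: reserve R1 B 3 -> on_hand[A=48 B=59 C=30] avail[A=48 B=56 C=30] open={R1}
Step 2: reserve R2 B 4 -> on_hand[A=48 B=59 C=30] avail[A=48 B=52 C=30] open={R1,R2}
Step 3: commit R1 -> on_hand[A=48 B=56 C=30] avail[A=48 B=52 C=30] open={R2}
Step 4: commit R2 -> on_hand[A=48 B=52 C=30] avail[A=48 B=52 C=30] open={}
Step 5: reserve R3 B 3 -> on_hand[A=48 B=52 C=30] avail[A=48 B=49 C=30] open={R3}
Step 6: reserve R4 C 5 -> on_hand[A=48 B=52 C=30] avail[A=48 B=49 C=25] open={R3,R4}
Step 7: reserve R5 B 3 -> on_hand[A=48 B=52 C=30] avail[A=48 B=46 C=25] open={R3,R4,R5}
Step 8: reserve R6 C 5 -> on_hand[A=48 B=52 C=30] avail[A=48 B=46 C=20] open={R3,R4,R5,R6}
Step 9: commit R5 -> on_hand[A=48 B=49 C=30] avail[A=48 B=46 C=20] open={R3,R4,R6}
Step 10: commit R6 -> on_hand[A=48 B=49 C=25] avail[A=48 B=46 C=20] open={R3,R4}
Step 11: commit R3 -> on_hand[A=48 B=46 C=25] avail[A=48 B=46 C=20] open={R4}
Step 12: commit R4 -> on_hand[A=48 B=46 C=20] avail[A=48 B=46 C=20] open={}
Step 13: reserve R7 B 2 -> on_hand[A=48 B=46 C=20] avail[A=48 B=44 C=20] open={R7}
Step 14: cancel R7 -> on_hand[A=48 B=46 C=20] avail[A=48 B=46 C=20] open={}
Step 15: reserve R8 C 1 -> on_hand[A=48 B=46 C=20] avail[A=48 B=46 C=19] open={R8}
Step 16: reserve R9 A 8 -> on_hand[A=48 B=46 C=20] avail[A=40 B=46 C=19] open={R8,R9}
Step 17: cancel R8 -> on_hand[A=48 B=46 C=20] avail[A=40 B=46 C=20] open={R9}
Step 18: commit R9 -> on_hand[A=40 B=46 C=20] avail[A=40 B=46 C=20] open={}
Step 19: reserve R10 A 7 -> on_hand[A=40 B=46 C=20] avail[A=33 B=46 C=20] open={R10}
Step 20: reserve R11 B 2 -> on_hand[A=40 B=46 C=20] avail[A=33 B=44 C=20] open={R10,R11}
Step 21: commit R10 -> on_hand[A=33 B=46 C=20] avail[A=33 B=44 C=20] open={R11}
Step 22: cancel R11 -> on_hand[A=33 B=46 C=20] avail[A=33 B=46 C=20] open={}
Step 23: reserve R12 A 7 -> on_hand[A=33 B=46 C=20] avail[A=26 B=46 C=20] open={R12}
Step 24: reserve R13 B 7 -> on_hand[A=33 B=46 C=20] avail[A=26 B=39 C=20] open={R12,R13}
Final available[B] = 39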